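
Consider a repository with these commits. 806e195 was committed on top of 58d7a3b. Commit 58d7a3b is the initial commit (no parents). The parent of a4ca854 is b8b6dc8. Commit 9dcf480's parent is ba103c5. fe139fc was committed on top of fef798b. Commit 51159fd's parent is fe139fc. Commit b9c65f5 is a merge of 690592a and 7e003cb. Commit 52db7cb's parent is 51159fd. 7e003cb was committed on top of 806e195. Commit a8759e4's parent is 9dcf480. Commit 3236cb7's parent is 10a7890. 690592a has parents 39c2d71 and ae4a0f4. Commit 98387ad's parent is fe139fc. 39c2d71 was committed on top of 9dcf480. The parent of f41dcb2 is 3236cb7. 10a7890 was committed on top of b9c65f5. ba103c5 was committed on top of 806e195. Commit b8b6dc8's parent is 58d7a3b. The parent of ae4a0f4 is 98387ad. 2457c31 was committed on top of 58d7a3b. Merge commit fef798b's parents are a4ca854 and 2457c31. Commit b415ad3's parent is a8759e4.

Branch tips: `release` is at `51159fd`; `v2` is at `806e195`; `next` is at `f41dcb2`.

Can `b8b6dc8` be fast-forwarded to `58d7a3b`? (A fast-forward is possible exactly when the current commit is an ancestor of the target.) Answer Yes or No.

A fast-forward from b8b6dc8 to 58d7a3b is possible iff b8b6dc8 is an ancestor of 58d7a3b.
Ancestors of 58d7a3b: {58d7a3b}.
b8b6dc8 is not among them, so fast-forward is not possible.

No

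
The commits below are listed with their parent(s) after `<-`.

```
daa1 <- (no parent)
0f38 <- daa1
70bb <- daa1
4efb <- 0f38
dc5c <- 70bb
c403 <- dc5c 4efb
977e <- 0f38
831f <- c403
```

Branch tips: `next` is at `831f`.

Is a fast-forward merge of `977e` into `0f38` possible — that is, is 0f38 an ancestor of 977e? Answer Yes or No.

A fast-forward from 0f38 to 977e is possible iff 0f38 is an ancestor of 977e.
Ancestors of 977e: {0f38, 977e, daa1}.
0f38 is among them, so fast-forward is possible.

Yes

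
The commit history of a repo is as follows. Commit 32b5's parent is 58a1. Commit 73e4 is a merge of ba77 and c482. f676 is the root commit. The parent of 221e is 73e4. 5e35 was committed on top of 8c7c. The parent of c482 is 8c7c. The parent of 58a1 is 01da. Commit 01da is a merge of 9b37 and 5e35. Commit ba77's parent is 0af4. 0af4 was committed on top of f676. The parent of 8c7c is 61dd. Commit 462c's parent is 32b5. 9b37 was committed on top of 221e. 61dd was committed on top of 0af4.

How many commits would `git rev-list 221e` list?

Walking parent pointers from 221e: reachable set = {0af4, 221e, 61dd, 73e4, 8c7c, ba77, c482, f676}.
That is 8 commits.

8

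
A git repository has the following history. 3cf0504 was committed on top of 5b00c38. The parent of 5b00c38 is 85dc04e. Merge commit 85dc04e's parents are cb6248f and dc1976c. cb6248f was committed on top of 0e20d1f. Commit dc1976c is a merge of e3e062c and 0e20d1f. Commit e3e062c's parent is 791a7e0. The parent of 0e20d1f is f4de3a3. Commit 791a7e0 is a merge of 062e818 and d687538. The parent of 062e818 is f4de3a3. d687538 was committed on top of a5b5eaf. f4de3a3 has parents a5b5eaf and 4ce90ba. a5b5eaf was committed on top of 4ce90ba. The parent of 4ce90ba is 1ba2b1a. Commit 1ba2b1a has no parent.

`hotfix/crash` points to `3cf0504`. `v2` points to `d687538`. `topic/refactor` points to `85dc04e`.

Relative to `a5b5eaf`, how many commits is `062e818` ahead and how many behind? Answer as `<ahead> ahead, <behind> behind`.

Reachable from 062e818: {062e818, 1ba2b1a, 4ce90ba, a5b5eaf, f4de3a3}.
Reachable from a5b5eaf: {1ba2b1a, 4ce90ba, a5b5eaf}.
Only in 062e818's history (ahead): {062e818, f4de3a3} — 2.
Only in a5b5eaf's history (behind): {} — 0.

2 ahead, 0 behind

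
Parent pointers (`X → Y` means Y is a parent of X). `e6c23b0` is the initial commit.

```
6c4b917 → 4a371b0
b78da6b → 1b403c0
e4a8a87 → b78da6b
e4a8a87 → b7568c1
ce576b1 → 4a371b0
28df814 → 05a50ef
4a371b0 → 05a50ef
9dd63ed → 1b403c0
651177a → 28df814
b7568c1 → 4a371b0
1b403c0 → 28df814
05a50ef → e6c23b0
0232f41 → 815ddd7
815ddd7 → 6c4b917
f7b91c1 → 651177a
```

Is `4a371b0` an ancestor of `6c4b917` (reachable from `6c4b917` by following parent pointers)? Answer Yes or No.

Ancestors of 6c4b917 (commits reachable by following parents): {05a50ef, 4a371b0, 6c4b917, e6c23b0}.
4a371b0 is in that set, so it is an ancestor of 6c4b917.

Yes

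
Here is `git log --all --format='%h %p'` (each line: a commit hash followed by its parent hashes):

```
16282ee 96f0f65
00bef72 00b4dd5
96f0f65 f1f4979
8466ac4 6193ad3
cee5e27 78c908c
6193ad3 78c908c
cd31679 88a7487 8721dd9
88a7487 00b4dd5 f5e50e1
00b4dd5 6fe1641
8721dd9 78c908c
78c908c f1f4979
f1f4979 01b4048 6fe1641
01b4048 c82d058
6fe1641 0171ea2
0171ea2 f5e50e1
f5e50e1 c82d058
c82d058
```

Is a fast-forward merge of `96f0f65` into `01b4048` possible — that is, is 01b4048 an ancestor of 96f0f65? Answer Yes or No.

A fast-forward from 01b4048 to 96f0f65 is possible iff 01b4048 is an ancestor of 96f0f65.
Ancestors of 96f0f65: {0171ea2, 01b4048, 6fe1641, 96f0f65, c82d058, f1f4979, f5e50e1}.
01b4048 is among them, so fast-forward is possible.

Yes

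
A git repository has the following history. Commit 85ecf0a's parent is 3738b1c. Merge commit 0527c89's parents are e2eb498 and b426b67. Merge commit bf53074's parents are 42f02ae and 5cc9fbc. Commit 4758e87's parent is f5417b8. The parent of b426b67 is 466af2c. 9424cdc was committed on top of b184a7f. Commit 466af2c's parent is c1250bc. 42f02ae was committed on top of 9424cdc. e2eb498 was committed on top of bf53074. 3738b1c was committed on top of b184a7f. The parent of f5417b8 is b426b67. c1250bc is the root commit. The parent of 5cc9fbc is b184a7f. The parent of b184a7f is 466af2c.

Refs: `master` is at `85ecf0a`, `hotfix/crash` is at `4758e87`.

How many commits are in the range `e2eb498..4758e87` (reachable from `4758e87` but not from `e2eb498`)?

3

Reachable from 4758e87: {466af2c, 4758e87, b426b67, c1250bc, f5417b8}.
Reachable from e2eb498: {42f02ae, 466af2c, 5cc9fbc, 9424cdc, b184a7f, bf53074, c1250bc, e2eb498}.
In 4758e87's history but not e2eb498's: {4758e87, b426b67, f5417b8} — 3 commits.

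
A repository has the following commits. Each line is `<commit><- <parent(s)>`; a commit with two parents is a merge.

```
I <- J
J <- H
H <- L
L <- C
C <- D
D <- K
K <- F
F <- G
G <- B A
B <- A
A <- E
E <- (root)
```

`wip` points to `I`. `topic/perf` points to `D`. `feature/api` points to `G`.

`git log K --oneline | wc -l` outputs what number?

6

Walking parent pointers from K: reachable set = {A, B, E, F, G, K}.
That is 6 commits.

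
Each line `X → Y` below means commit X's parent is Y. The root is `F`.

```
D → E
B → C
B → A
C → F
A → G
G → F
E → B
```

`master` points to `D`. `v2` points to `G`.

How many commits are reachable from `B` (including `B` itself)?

Walking parent pointers from B: reachable set = {A, B, C, F, G}.
That is 5 commits.

5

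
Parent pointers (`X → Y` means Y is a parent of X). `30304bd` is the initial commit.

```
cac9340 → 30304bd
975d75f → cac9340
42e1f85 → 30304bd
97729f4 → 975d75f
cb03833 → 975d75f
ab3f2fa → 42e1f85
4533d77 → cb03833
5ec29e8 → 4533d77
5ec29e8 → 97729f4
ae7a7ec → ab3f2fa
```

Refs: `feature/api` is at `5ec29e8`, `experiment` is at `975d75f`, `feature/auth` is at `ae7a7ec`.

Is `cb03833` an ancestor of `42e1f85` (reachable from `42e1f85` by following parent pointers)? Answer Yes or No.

No

Ancestors of 42e1f85: {30304bd, 42e1f85}.
cb03833 is not in that set, so it is not an ancestor of 42e1f85.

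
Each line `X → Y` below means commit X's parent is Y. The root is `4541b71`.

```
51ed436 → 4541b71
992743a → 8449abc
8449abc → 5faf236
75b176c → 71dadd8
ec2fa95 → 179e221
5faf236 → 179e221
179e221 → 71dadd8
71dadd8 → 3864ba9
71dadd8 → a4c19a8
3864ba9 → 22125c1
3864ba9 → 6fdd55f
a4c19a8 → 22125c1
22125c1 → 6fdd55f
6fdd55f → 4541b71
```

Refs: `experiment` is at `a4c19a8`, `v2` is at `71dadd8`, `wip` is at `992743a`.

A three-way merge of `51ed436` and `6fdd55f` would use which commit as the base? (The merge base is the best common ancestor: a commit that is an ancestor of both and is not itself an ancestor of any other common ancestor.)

4541b71

Ancestors of 51ed436: {4541b71, 51ed436}.
Ancestors of 6fdd55f: {4541b71, 6fdd55f}.
Common ancestors: {4541b71}.
The only common ancestor is 4541b71, so it is the merge base.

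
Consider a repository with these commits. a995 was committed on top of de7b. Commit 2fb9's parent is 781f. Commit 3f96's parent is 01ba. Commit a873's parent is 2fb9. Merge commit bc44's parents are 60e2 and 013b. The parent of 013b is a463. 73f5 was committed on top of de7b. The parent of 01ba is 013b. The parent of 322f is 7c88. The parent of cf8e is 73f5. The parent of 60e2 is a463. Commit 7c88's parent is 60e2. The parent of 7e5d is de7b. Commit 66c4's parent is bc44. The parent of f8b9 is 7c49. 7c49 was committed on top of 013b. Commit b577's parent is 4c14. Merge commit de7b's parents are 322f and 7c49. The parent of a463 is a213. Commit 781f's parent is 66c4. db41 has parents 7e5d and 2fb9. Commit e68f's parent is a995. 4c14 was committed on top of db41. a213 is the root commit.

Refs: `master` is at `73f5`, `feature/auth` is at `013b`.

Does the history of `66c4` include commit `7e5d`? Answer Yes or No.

No

Ancestors of 66c4: {013b, 60e2, 66c4, a213, a463, bc44}.
7e5d is not in that set, so it is not an ancestor of 66c4.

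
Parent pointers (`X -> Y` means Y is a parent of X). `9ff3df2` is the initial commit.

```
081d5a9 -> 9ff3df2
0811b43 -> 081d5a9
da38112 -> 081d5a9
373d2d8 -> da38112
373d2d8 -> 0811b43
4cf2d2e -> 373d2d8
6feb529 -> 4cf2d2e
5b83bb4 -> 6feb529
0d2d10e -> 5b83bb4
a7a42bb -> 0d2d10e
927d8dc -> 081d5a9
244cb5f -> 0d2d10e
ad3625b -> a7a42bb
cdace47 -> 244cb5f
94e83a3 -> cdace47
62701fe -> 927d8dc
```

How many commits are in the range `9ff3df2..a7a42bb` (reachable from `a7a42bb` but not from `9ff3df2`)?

9

Reachable from a7a42bb: {0811b43, 081d5a9, 0d2d10e, 373d2d8, 4cf2d2e, 5b83bb4, 6feb529, 9ff3df2, a7a42bb, da38112}.
Reachable from 9ff3df2: {9ff3df2}.
In a7a42bb's history but not 9ff3df2's: {0811b43, 081d5a9, 0d2d10e, 373d2d8, 4cf2d2e, 5b83bb4, 6feb529, a7a42bb, da38112} — 9 commits.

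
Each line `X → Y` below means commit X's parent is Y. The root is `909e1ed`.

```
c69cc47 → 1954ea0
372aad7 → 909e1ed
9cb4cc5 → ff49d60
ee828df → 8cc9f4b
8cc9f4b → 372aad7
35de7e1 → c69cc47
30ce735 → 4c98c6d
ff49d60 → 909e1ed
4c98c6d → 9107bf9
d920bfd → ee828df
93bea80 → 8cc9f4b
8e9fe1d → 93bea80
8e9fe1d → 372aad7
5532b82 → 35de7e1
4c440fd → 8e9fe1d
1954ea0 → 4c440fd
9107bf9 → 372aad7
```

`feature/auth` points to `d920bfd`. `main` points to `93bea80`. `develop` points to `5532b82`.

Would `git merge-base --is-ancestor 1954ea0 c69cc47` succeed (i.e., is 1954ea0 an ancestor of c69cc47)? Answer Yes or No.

Ancestors of c69cc47 (commits reachable by following parents): {1954ea0, 372aad7, 4c440fd, 8cc9f4b, 8e9fe1d, 909e1ed, 93bea80, c69cc47}.
1954ea0 is in that set, so it is an ancestor of c69cc47.

Yes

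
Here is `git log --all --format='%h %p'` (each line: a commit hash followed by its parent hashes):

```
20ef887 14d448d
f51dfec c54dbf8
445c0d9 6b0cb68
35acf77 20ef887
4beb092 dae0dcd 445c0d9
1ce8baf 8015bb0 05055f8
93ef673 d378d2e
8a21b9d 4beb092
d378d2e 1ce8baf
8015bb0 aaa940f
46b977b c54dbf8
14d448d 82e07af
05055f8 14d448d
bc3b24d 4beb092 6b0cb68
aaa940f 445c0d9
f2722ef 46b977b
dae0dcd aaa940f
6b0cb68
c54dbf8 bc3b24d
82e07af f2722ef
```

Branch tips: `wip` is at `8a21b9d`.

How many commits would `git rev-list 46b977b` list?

Walking parent pointers from 46b977b: reachable set = {445c0d9, 46b977b, 4beb092, 6b0cb68, aaa940f, bc3b24d, c54dbf8, dae0dcd}.
That is 8 commits.

8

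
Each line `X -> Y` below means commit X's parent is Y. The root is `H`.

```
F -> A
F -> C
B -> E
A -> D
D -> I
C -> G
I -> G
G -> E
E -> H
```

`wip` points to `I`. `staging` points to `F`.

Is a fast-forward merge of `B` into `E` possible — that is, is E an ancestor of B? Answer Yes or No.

A fast-forward from E to B is possible iff E is an ancestor of B.
Ancestors of B: {B, E, H}.
E is among them, so fast-forward is possible.

Yes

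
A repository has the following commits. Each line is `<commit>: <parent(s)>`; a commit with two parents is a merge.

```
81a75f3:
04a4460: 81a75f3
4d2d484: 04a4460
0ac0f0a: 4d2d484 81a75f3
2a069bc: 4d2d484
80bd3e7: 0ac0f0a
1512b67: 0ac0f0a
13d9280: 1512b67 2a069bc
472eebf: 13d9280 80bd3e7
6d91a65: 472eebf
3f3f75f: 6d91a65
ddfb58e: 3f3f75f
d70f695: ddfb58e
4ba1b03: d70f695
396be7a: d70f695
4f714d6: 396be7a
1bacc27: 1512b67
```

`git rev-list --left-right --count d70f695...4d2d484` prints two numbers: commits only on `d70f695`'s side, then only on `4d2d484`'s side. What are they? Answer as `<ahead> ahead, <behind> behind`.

Reachable from d70f695: {04a4460, 0ac0f0a, 13d9280, 1512b67, 2a069bc, 3f3f75f, 472eebf, 4d2d484, 6d91a65, 80bd3e7, 81a75f3, d70f695, ddfb58e}.
Reachable from 4d2d484: {04a4460, 4d2d484, 81a75f3}.
Only in d70f695's history (ahead): {0ac0f0a, 13d9280, 1512b67, 2a069bc, 3f3f75f, 472eebf, 6d91a65, 80bd3e7, d70f695, ddfb58e} — 10.
Only in 4d2d484's history (behind): {} — 0.

10 ahead, 0 behind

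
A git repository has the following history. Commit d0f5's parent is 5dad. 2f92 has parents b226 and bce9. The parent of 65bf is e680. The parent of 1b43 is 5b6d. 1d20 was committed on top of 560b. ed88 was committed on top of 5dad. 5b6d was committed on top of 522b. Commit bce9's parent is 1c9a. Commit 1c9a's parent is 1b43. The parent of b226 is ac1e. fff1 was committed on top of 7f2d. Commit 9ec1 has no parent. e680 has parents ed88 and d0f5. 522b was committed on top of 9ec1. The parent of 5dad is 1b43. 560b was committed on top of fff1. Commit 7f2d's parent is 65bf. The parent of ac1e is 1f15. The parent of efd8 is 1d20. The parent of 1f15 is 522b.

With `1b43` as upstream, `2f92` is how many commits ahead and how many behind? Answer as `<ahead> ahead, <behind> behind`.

Reachable from 2f92: {1b43, 1c9a, 1f15, 2f92, 522b, 5b6d, 9ec1, ac1e, b226, bce9}.
Reachable from 1b43: {1b43, 522b, 5b6d, 9ec1}.
Only in 2f92's history (ahead): {1c9a, 1f15, 2f92, ac1e, b226, bce9} — 6.
Only in 1b43's history (behind): {} — 0.

6 ahead, 0 behind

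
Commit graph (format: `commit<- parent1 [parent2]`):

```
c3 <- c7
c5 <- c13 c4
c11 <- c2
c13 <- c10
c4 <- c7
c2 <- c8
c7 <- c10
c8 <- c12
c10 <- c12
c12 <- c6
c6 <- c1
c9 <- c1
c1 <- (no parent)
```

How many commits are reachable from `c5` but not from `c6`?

6

Reachable from c5: {c1, c10, c12, c13, c4, c5, c6, c7}.
Reachable from c6: {c1, c6}.
In c5's history but not c6's: {c10, c12, c13, c4, c5, c7} — 6 commits.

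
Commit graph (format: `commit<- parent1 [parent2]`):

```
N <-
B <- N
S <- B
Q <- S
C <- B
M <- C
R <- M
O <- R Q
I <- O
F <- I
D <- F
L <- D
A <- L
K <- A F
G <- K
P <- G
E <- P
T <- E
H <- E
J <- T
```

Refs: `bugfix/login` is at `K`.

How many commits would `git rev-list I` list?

9

Walking parent pointers from I: reachable set = {B, C, I, M, N, O, Q, R, S}.
That is 9 commits.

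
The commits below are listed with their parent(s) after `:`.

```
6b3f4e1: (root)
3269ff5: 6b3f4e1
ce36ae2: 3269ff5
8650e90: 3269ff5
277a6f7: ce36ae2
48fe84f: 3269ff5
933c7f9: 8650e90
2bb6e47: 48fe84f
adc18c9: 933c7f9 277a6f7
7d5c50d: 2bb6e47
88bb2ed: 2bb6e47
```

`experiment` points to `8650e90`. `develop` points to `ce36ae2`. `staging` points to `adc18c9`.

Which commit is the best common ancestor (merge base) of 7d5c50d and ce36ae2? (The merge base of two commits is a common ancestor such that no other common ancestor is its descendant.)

3269ff5

Ancestors of 7d5c50d: {2bb6e47, 3269ff5, 48fe84f, 6b3f4e1, 7d5c50d}.
Ancestors of ce36ae2: {3269ff5, 6b3f4e1, ce36ae2}.
Common ancestors: {3269ff5, 6b3f4e1}.
Among these, 3269ff5 is not an ancestor of any other common ancestor — it is the merge base.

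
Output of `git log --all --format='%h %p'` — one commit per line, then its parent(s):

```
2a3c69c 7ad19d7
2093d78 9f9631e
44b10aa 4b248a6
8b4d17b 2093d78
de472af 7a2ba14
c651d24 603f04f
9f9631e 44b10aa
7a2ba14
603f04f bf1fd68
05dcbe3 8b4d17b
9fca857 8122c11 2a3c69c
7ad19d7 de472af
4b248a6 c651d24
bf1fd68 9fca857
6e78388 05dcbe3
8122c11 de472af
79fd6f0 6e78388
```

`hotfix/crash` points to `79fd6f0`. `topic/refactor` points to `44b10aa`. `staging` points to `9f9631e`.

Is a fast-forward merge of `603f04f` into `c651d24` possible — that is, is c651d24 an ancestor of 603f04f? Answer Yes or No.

No

A fast-forward from c651d24 to 603f04f is possible iff c651d24 is an ancestor of 603f04f.
Ancestors of 603f04f: {2a3c69c, 603f04f, 7a2ba14, 7ad19d7, 8122c11, 9fca857, bf1fd68, de472af}.
c651d24 is not among them, so fast-forward is not possible.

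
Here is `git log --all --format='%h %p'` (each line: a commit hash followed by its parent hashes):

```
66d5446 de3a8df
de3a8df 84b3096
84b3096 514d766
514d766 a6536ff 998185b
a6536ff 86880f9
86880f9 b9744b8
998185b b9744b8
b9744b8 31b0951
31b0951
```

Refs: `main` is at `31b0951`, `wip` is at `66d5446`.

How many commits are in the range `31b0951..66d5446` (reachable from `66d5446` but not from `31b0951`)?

Reachable from 66d5446: {31b0951, 514d766, 66d5446, 84b3096, 86880f9, 998185b, a6536ff, b9744b8, de3a8df}.
Reachable from 31b0951: {31b0951}.
In 66d5446's history but not 31b0951's: {514d766, 66d5446, 84b3096, 86880f9, 998185b, a6536ff, b9744b8, de3a8df} — 8 commits.

8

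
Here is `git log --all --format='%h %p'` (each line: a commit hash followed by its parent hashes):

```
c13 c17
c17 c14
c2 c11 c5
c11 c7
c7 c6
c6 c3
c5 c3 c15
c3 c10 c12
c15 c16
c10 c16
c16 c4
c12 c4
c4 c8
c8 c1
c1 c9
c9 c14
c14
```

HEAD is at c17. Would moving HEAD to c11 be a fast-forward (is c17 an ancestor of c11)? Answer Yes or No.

No

A fast-forward from c17 to c11 is possible iff c17 is an ancestor of c11.
Ancestors of c11: {c1, c10, c11, c12, c14, c16, c3, c4, c6, c7, c8, c9}.
c17 is not among them, so fast-forward is not possible.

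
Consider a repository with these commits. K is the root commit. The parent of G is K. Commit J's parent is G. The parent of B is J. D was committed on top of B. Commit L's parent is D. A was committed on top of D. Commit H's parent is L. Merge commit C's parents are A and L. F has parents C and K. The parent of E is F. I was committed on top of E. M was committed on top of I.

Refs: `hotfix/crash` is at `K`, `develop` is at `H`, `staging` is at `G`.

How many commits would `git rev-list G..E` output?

Reachable from E: {A, B, C, D, E, F, G, J, K, L}.
Reachable from G: {G, K}.
In E's history but not G's: {A, B, C, D, E, F, J, L} — 8 commits.

8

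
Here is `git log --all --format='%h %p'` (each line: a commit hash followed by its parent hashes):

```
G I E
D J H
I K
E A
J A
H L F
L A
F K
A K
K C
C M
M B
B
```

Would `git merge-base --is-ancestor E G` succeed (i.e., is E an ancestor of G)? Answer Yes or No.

Yes

Ancestors of G (commits reachable by following parents): {A, B, C, E, G, I, K, M}.
E is in that set, so it is an ancestor of G.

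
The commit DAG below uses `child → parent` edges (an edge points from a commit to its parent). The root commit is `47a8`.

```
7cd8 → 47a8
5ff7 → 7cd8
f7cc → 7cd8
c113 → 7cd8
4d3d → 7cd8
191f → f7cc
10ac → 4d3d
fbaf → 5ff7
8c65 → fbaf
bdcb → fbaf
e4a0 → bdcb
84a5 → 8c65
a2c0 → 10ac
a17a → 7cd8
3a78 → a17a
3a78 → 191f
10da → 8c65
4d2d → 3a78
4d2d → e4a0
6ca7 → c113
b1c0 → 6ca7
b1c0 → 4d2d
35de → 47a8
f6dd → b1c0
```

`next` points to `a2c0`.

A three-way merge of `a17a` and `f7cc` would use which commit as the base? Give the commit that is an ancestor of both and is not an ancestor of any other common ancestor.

Ancestors of a17a: {47a8, 7cd8, a17a}.
Ancestors of f7cc: {47a8, 7cd8, f7cc}.
Common ancestors: {47a8, 7cd8}.
Among these, 7cd8 is not an ancestor of any other common ancestor — it is the merge base.

7cd8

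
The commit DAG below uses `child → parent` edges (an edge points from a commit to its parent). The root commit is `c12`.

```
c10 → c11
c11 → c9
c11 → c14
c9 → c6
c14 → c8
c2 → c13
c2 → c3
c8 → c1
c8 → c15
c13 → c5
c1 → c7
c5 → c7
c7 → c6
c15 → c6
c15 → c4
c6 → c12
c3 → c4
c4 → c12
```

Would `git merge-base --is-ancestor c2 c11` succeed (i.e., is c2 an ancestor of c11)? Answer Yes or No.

Ancestors of c11: {c1, c11, c12, c14, c15, c4, c6, c7, c8, c9}.
c2 is not in that set, so it is not an ancestor of c11.

No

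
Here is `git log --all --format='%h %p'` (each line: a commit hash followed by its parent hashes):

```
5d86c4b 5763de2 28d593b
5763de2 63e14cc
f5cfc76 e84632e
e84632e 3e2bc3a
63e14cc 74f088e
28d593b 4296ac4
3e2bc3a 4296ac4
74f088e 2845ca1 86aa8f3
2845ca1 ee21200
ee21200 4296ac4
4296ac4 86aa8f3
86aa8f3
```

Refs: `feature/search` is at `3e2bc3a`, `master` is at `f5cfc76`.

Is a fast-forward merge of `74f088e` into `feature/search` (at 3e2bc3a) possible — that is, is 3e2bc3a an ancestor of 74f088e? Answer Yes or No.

A fast-forward from 3e2bc3a to 74f088e is possible iff 3e2bc3a is an ancestor of 74f088e.
Ancestors of 74f088e: {2845ca1, 4296ac4, 74f088e, 86aa8f3, ee21200}.
3e2bc3a is not among them, so fast-forward is not possible.

No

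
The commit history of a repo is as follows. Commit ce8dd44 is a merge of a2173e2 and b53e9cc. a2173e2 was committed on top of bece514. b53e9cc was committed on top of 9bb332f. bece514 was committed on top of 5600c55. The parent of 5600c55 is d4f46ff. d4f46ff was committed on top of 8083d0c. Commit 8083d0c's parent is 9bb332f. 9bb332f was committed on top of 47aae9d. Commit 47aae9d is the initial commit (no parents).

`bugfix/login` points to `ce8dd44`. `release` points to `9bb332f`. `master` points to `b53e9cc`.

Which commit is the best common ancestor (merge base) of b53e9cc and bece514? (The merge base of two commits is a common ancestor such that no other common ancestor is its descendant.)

Ancestors of b53e9cc: {47aae9d, 9bb332f, b53e9cc}.
Ancestors of bece514: {47aae9d, 5600c55, 8083d0c, 9bb332f, bece514, d4f46ff}.
Common ancestors: {47aae9d, 9bb332f}.
Among these, 9bb332f is not an ancestor of any other common ancestor — it is the merge base.

9bb332f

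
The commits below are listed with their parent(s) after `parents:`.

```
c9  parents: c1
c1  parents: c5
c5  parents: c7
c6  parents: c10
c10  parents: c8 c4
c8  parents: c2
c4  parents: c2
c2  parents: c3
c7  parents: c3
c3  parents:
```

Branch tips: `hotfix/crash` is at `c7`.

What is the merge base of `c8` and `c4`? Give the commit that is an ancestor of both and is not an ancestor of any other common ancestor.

Ancestors of c8: {c2, c3, c8}.
Ancestors of c4: {c2, c3, c4}.
Common ancestors: {c2, c3}.
Among these, c2 is not an ancestor of any other common ancestor — it is the merge base.

c2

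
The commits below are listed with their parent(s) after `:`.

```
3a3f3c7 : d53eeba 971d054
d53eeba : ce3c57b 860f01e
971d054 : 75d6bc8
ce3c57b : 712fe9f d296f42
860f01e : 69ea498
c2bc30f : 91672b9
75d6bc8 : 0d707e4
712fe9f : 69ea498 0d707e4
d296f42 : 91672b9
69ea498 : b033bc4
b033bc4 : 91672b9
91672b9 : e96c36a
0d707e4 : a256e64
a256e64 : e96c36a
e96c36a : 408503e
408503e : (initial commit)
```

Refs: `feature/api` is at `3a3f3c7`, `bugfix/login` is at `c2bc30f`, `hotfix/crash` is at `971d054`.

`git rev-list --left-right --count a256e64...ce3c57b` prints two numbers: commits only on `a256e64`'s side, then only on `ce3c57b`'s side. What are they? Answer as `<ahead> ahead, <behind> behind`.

Reachable from a256e64: {408503e, a256e64, e96c36a}.
Reachable from ce3c57b: {0d707e4, 408503e, 69ea498, 712fe9f, 91672b9, a256e64, b033bc4, ce3c57b, d296f42, e96c36a}.
Only in a256e64's history (ahead): {} — 0.
Only in ce3c57b's history (behind): {0d707e4, 69ea498, 712fe9f, 91672b9, b033bc4, ce3c57b, d296f42} — 7.

0 ahead, 7 behind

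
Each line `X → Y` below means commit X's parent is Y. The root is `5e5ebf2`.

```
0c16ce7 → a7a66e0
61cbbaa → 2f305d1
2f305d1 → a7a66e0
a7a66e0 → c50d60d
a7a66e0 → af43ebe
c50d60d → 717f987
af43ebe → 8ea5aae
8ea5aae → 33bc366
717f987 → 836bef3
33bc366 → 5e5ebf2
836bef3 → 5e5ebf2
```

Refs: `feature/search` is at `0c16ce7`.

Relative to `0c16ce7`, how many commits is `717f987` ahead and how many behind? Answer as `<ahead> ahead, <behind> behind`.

0 ahead, 6 behind

Reachable from 717f987: {5e5ebf2, 717f987, 836bef3}.
Reachable from 0c16ce7: {0c16ce7, 33bc366, 5e5ebf2, 717f987, 836bef3, 8ea5aae, a7a66e0, af43ebe, c50d60d}.
Only in 717f987's history (ahead): {} — 0.
Only in 0c16ce7's history (behind): {0c16ce7, 33bc366, 8ea5aae, a7a66e0, af43ebe, c50d60d} — 6.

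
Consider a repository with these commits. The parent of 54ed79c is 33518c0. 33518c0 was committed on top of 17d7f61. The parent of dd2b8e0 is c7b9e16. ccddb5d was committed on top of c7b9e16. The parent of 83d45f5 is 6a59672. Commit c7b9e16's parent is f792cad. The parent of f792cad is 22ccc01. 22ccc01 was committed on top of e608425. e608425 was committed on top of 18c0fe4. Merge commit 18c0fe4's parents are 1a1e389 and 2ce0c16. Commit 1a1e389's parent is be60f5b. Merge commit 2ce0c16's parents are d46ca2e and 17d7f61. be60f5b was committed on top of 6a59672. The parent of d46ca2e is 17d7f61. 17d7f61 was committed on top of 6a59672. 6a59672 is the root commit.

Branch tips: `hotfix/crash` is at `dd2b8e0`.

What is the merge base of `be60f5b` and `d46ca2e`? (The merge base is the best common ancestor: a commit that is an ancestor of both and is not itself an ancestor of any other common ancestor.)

6a59672

Ancestors of be60f5b: {6a59672, be60f5b}.
Ancestors of d46ca2e: {17d7f61, 6a59672, d46ca2e}.
Common ancestors: {6a59672}.
The only common ancestor is 6a59672, so it is the merge base.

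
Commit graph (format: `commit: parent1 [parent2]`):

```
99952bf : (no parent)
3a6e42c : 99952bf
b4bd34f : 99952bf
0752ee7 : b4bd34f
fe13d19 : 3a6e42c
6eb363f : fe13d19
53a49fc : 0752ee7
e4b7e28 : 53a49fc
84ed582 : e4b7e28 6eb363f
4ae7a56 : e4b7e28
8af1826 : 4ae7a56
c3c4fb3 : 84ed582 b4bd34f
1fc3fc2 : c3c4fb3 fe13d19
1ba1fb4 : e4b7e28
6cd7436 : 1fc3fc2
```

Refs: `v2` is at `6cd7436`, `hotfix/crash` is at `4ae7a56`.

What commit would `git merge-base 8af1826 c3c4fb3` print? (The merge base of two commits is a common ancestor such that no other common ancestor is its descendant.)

Ancestors of 8af1826: {0752ee7, 4ae7a56, 53a49fc, 8af1826, 99952bf, b4bd34f, e4b7e28}.
Ancestors of c3c4fb3: {0752ee7, 3a6e42c, 53a49fc, 6eb363f, 84ed582, 99952bf, b4bd34f, c3c4fb3, e4b7e28, fe13d19}.
Common ancestors: {0752ee7, 53a49fc, 99952bf, b4bd34f, e4b7e28}.
Among these, e4b7e28 is not an ancestor of any other common ancestor — it is the merge base.

e4b7e28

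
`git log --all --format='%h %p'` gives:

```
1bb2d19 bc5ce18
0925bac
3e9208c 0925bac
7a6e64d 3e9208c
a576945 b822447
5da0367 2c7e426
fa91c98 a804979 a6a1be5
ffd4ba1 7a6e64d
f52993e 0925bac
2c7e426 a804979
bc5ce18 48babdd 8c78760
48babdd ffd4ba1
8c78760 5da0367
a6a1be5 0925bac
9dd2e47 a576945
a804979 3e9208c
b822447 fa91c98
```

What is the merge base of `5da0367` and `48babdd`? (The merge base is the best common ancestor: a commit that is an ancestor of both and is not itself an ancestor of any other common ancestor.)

Ancestors of 5da0367: {0925bac, 2c7e426, 3e9208c, 5da0367, a804979}.
Ancestors of 48babdd: {0925bac, 3e9208c, 48babdd, 7a6e64d, ffd4ba1}.
Common ancestors: {0925bac, 3e9208c}.
Among these, 3e9208c is not an ancestor of any other common ancestor — it is the merge base.

3e9208c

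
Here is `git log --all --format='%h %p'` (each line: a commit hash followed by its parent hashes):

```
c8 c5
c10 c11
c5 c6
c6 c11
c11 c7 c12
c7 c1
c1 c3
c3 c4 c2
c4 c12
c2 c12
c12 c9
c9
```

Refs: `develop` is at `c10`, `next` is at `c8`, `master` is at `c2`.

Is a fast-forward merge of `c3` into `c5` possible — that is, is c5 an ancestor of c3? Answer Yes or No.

A fast-forward from c5 to c3 is possible iff c5 is an ancestor of c3.
Ancestors of c3: {c12, c2, c3, c4, c9}.
c5 is not among them, so fast-forward is not possible.

No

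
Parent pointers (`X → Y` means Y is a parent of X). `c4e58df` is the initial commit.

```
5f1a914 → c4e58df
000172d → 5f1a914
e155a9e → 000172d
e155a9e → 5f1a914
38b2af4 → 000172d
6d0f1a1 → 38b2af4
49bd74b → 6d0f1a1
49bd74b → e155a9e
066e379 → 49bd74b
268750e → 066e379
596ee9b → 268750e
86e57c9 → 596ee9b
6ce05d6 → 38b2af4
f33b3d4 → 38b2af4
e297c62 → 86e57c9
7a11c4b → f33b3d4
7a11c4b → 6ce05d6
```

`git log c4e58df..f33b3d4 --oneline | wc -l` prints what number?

4

Reachable from f33b3d4: {000172d, 38b2af4, 5f1a914, c4e58df, f33b3d4}.
Reachable from c4e58df: {c4e58df}.
In f33b3d4's history but not c4e58df's: {000172d, 38b2af4, 5f1a914, f33b3d4} — 4 commits.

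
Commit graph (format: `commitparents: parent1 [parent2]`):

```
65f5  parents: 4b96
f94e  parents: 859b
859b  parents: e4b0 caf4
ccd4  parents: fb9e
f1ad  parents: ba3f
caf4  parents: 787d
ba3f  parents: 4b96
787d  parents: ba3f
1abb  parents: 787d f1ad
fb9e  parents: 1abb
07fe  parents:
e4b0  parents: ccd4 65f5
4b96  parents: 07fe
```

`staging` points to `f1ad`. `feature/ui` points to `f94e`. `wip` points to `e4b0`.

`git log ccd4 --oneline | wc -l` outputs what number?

Walking parent pointers from ccd4: reachable set = {07fe, 1abb, 4b96, 787d, ba3f, ccd4, f1ad, fb9e}.
That is 8 commits.

8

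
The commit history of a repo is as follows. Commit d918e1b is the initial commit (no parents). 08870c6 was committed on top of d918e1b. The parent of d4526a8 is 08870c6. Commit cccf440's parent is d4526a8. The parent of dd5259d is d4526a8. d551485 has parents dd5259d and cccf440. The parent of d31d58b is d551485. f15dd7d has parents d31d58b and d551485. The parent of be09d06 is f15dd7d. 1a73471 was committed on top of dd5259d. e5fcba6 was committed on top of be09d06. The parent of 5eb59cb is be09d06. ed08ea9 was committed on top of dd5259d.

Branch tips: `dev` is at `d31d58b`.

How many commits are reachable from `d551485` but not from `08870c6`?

Reachable from d551485: {08870c6, cccf440, d4526a8, d551485, d918e1b, dd5259d}.
Reachable from 08870c6: {08870c6, d918e1b}.
In d551485's history but not 08870c6's: {cccf440, d4526a8, d551485, dd5259d} — 4 commits.

4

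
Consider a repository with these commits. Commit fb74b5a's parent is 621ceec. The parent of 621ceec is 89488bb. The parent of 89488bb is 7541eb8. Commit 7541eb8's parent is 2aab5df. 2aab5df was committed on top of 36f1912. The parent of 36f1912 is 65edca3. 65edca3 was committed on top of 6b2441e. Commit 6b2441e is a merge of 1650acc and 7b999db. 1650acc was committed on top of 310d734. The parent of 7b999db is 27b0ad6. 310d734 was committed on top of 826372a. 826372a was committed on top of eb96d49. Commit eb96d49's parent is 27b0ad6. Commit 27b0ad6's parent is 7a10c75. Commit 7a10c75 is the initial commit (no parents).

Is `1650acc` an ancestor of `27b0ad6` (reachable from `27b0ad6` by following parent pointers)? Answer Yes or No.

Ancestors of 27b0ad6: {27b0ad6, 7a10c75}.
1650acc is not in that set, so it is not an ancestor of 27b0ad6.

No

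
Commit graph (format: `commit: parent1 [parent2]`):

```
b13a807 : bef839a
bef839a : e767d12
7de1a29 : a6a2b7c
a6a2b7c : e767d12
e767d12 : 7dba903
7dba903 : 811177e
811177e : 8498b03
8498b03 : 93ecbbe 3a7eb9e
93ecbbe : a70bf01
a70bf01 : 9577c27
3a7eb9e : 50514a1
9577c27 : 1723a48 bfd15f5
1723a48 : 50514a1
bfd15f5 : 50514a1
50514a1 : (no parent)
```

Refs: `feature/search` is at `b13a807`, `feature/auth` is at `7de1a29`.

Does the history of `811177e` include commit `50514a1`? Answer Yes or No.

Yes

Ancestors of 811177e (commits reachable by following parents): {1723a48, 3a7eb9e, 50514a1, 811177e, 8498b03, 93ecbbe, 9577c27, a70bf01, bfd15f5}.
50514a1 is in that set, so it is an ancestor of 811177e.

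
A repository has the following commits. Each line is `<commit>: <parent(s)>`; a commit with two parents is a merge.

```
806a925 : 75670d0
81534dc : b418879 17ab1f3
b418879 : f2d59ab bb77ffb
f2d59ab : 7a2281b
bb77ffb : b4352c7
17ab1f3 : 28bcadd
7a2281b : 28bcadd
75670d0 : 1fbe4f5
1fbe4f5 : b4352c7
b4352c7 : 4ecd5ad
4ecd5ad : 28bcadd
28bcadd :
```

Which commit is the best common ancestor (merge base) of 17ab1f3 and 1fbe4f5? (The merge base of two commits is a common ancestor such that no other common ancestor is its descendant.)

28bcadd

Ancestors of 17ab1f3: {17ab1f3, 28bcadd}.
Ancestors of 1fbe4f5: {1fbe4f5, 28bcadd, 4ecd5ad, b4352c7}.
Common ancestors: {28bcadd}.
The only common ancestor is 28bcadd, so it is the merge base.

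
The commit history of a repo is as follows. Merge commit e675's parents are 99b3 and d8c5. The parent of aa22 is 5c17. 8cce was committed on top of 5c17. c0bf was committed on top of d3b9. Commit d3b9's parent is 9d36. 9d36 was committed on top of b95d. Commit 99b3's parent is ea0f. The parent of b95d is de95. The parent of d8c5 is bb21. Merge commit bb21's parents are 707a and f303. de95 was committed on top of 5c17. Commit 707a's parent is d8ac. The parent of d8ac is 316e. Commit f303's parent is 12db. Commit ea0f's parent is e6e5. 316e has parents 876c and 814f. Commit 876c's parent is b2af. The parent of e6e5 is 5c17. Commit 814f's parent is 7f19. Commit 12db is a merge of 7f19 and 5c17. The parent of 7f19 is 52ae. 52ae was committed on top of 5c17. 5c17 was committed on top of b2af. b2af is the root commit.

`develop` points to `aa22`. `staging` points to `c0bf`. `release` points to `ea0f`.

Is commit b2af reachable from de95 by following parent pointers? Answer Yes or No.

Yes

Ancestors of de95 (commits reachable by following parents): {5c17, b2af, de95}.
b2af is in that set, so it is an ancestor of de95.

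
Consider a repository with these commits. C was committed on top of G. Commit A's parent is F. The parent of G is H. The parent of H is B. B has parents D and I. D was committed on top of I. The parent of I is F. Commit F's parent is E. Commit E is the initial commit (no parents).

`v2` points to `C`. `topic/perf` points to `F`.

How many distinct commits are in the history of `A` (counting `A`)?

Walking parent pointers from A: reachable set = {A, E, F}.
That is 3 commits.

3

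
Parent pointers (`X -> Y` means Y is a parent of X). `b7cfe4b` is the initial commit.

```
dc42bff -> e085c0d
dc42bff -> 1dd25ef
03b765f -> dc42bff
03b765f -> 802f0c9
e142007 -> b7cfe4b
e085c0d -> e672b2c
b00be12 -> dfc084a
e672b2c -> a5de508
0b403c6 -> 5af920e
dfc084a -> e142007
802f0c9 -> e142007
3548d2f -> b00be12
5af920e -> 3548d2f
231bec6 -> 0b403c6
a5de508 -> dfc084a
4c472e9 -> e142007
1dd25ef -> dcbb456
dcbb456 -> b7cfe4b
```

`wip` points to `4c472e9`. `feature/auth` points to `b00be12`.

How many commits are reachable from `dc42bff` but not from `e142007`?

7

Reachable from dc42bff: {1dd25ef, a5de508, b7cfe4b, dc42bff, dcbb456, dfc084a, e085c0d, e142007, e672b2c}.
Reachable from e142007: {b7cfe4b, e142007}.
In dc42bff's history but not e142007's: {1dd25ef, a5de508, dc42bff, dcbb456, dfc084a, e085c0d, e672b2c} — 7 commits.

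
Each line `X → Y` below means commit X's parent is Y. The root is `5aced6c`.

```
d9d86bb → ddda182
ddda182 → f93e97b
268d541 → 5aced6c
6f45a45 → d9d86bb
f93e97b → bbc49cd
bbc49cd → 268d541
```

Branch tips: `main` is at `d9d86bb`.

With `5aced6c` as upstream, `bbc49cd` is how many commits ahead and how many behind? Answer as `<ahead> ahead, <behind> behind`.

Reachable from bbc49cd: {268d541, 5aced6c, bbc49cd}.
Reachable from 5aced6c: {5aced6c}.
Only in bbc49cd's history (ahead): {268d541, bbc49cd} — 2.
Only in 5aced6c's history (behind): {} — 0.

2 ahead, 0 behind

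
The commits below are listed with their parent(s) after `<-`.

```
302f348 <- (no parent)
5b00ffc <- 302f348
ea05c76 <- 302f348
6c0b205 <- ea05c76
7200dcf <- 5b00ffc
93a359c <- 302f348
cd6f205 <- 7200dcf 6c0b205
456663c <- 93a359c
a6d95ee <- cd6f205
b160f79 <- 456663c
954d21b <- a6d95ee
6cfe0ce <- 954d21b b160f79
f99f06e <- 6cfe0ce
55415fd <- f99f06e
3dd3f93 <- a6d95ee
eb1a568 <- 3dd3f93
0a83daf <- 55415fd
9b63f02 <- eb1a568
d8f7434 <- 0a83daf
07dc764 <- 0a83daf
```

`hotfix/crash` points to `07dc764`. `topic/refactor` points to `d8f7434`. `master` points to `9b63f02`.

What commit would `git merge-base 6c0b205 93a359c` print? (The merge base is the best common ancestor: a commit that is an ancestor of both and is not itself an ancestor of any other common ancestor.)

Ancestors of 6c0b205: {302f348, 6c0b205, ea05c76}.
Ancestors of 93a359c: {302f348, 93a359c}.
Common ancestors: {302f348}.
The only common ancestor is 302f348, so it is the merge base.

302f348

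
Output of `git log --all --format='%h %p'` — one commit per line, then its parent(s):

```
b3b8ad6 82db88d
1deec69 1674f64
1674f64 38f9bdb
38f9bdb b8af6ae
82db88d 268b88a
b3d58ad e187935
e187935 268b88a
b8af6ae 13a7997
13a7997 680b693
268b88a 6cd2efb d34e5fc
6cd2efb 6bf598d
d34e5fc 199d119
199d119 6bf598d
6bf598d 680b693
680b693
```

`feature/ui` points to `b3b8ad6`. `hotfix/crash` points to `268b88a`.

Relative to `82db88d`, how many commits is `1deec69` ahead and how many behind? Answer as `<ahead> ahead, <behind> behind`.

5 ahead, 6 behind

Reachable from 1deec69: {13a7997, 1674f64, 1deec69, 38f9bdb, 680b693, b8af6ae}.
Reachable from 82db88d: {199d119, 268b88a, 680b693, 6bf598d, 6cd2efb, 82db88d, d34e5fc}.
Only in 1deec69's history (ahead): {13a7997, 1674f64, 1deec69, 38f9bdb, b8af6ae} — 5.
Only in 82db88d's history (behind): {199d119, 268b88a, 6bf598d, 6cd2efb, 82db88d, d34e5fc} — 6.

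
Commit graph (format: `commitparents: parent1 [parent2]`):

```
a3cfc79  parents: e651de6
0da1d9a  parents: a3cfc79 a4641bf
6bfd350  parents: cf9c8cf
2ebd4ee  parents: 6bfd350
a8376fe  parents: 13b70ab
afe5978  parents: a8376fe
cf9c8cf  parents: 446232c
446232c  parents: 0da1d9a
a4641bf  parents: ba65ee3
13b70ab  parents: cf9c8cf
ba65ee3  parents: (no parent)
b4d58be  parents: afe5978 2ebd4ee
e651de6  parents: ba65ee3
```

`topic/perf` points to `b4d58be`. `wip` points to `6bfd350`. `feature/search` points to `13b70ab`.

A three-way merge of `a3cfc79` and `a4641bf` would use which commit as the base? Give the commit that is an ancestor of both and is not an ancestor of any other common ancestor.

Ancestors of a3cfc79: {a3cfc79, ba65ee3, e651de6}.
Ancestors of a4641bf: {a4641bf, ba65ee3}.
Common ancestors: {ba65ee3}.
The only common ancestor is ba65ee3, so it is the merge base.

ba65ee3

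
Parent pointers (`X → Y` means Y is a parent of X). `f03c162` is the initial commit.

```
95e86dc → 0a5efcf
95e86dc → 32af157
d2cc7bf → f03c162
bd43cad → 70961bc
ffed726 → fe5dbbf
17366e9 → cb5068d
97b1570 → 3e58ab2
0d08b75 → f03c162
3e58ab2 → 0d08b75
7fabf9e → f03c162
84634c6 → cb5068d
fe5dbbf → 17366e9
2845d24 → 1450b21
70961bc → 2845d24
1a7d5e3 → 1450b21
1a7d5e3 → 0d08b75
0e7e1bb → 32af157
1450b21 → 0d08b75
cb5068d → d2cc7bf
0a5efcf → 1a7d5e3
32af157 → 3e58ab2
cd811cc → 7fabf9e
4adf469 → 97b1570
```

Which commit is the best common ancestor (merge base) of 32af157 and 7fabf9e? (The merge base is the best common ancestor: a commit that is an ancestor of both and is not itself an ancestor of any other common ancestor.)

f03c162

Ancestors of 32af157: {0d08b75, 32af157, 3e58ab2, f03c162}.
Ancestors of 7fabf9e: {7fabf9e, f03c162}.
Common ancestors: {f03c162}.
The only common ancestor is f03c162, so it is the merge base.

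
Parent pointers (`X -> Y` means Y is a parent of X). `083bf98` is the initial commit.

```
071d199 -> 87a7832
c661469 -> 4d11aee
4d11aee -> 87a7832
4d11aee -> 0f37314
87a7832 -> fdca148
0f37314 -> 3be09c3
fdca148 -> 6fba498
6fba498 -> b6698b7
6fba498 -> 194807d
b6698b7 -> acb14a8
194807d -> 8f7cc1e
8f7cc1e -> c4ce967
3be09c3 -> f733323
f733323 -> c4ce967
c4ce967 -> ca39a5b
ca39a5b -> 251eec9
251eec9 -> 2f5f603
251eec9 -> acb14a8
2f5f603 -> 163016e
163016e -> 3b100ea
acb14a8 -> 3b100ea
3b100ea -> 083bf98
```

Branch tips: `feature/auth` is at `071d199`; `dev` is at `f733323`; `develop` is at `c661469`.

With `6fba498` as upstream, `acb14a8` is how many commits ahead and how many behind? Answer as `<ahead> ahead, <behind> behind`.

Reachable from acb14a8: {083bf98, 3b100ea, acb14a8}.
Reachable from 6fba498: {083bf98, 163016e, 194807d, 251eec9, 2f5f603, 3b100ea, 6fba498, 8f7cc1e, acb14a8, b6698b7, c4ce967, ca39a5b}.
Only in acb14a8's history (ahead): {} — 0.
Only in 6fba498's history (behind): {163016e, 194807d, 251eec9, 2f5f603, 6fba498, 8f7cc1e, b6698b7, c4ce967, ca39a5b} — 9.

0 ahead, 9 behind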